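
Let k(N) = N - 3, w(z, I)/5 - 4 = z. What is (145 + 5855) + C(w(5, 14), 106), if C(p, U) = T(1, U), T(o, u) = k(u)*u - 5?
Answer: 16913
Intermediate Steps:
w(z, I) = 20 + 5*z
k(N) = -3 + N
T(o, u) = -5 + u*(-3 + u) (T(o, u) = (-3 + u)*u - 5 = u*(-3 + u) - 5 = -5 + u*(-3 + u))
C(p, U) = -5 + U*(-3 + U)
(145 + 5855) + C(w(5, 14), 106) = (145 + 5855) + (-5 + 106*(-3 + 106)) = 6000 + (-5 + 106*103) = 6000 + (-5 + 10918) = 6000 + 10913 = 16913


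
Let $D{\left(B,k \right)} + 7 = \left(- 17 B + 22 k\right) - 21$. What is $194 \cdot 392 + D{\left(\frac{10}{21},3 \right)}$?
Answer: $\frac{1597636}{21} \approx 76078.0$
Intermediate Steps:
$D{\left(B,k \right)} = -28 - 17 B + 22 k$ ($D{\left(B,k \right)} = -7 - \left(21 - 22 k + 17 B\right) = -28 - 17 B + 22 k$)
$194 \cdot 392 + D{\left(\frac{10}{21},3 \right)} = 194 \cdot 392 - \left(-38 + 17 \cdot 10 \cdot \frac{1}{21}\right) = 76048 - \left(-38 + 17 \cdot 10 \cdot \frac{1}{21}\right) = 76048 - - \frac{628}{21} = 76048 + \frac{628}{21} = \frac{1597636}{21}$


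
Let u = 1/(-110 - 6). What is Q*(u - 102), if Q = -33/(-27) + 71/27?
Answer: -307658/783 ≈ -392.92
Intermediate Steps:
u = -1/116 (u = 1/(-116) = -1/116 ≈ -0.0086207)
Q = 104/27 (Q = -33*(-1/27) + 71*(1/27) = 11/9 + 71/27 = 104/27 ≈ 3.8519)
Q*(u - 102) = 104*(-1/116 - 102)/27 = (104/27)*(-11833/116) = -307658/783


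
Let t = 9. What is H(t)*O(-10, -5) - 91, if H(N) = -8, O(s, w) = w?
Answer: -51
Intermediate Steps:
H(t)*O(-10, -5) - 91 = -8*(-5) - 91 = 40 - 91 = -51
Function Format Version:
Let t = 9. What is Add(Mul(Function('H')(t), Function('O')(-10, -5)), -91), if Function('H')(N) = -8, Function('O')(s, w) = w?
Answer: -51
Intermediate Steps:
Add(Mul(Function('H')(t), Function('O')(-10, -5)), -91) = Add(Mul(-8, -5), -91) = Add(40, -91) = -51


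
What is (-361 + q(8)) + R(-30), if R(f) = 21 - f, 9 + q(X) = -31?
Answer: -350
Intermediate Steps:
q(X) = -40 (q(X) = -9 - 31 = -40)
(-361 + q(8)) + R(-30) = (-361 - 40) + (21 - 1*(-30)) = -401 + (21 + 30) = -401 + 51 = -350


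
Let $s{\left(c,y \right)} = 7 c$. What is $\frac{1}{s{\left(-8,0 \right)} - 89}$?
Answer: $- \frac{1}{145} \approx -0.0068966$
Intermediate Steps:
$\frac{1}{s{\left(-8,0 \right)} - 89} = \frac{1}{7 \left(-8\right) - 89} = \frac{1}{-56 - 89} = \frac{1}{-145} = - \frac{1}{145}$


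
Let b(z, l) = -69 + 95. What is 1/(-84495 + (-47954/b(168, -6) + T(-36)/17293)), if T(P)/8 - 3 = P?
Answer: -224809/19409874148 ≈ -1.1582e-5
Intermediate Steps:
T(P) = 24 + 8*P
b(z, l) = 26
1/(-84495 + (-47954/b(168, -6) + T(-36)/17293)) = 1/(-84495 + (-47954/26 + (24 + 8*(-36))/17293)) = 1/(-84495 + (-47954*1/26 + (24 - 288)*(1/17293))) = 1/(-84495 + (-23977/13 - 264*1/17293)) = 1/(-84495 + (-23977/13 - 264/17293)) = 1/(-84495 - 414637693/224809) = 1/(-19409874148/224809) = -224809/19409874148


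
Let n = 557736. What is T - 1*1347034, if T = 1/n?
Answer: -751289355023/557736 ≈ -1.3470e+6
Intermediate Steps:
T = 1/557736 ≈ 1.7930e-6
T - 1*1347034 = 1/557736 - 1*1347034 = 1/557736 - 1347034 = -751289355023/557736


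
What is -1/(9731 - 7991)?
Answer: -1/1740 ≈ -0.00057471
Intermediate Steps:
-1/(9731 - 7991) = -1/1740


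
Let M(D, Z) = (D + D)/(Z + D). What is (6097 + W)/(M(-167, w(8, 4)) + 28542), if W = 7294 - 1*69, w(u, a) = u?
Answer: 1059099/2269256 ≈ 0.46672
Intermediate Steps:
M(D, Z) = 2*D/(D + Z) (M(D, Z) = (2*D)/(D + Z) = 2*D/(D + Z))
W = 7225 (W = 7294 - 69 = 7225)
(6097 + W)/(M(-167, w(8, 4)) + 28542) = (6097 + 7225)/(2*(-167)/(-167 + 8) + 28542) = 13322/(2*(-167)/(-159) + 28542) = 13322/(2*(-167)*(-1/159) + 28542) = 13322/(334/159 + 28542) = 13322/(4538512/159) = 13322*(159/4538512) = 1059099/2269256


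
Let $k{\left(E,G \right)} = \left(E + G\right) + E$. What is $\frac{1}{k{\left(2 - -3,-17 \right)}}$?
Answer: $- \frac{1}{7} \approx -0.14286$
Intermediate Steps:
$k{\left(E,G \right)} = G + 2 E$
$\frac{1}{k{\left(2 - -3,-17 \right)}} = \frac{1}{-17 + 2 \left(2 - -3\right)} = \frac{1}{-17 + 2 \left(2 + 3\right)} = \frac{1}{-17 + 2 \cdot 5} = \frac{1}{-17 + 10} = \frac{1}{-7} = - \frac{1}{7}$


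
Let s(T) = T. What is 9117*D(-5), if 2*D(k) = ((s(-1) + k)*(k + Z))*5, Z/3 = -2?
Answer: 1504305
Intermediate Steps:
Z = -6 (Z = 3*(-2) = -6)
D(k) = 5*(-1 + k)*(-6 + k)/2 (D(k) = (((-1 + k)*(k - 6))*5)/2 = (((-1 + k)*(-6 + k))*5)/2 = (5*(-1 + k)*(-6 + k))/2 = 5*(-1 + k)*(-6 + k)/2)
9117*D(-5) = 9117*(15 - 35/2*(-5) + (5/2)*(-5)²) = 9117*(15 + 175/2 + (5/2)*25) = 9117*(15 + 175/2 + 125/2) = 9117*165 = 1504305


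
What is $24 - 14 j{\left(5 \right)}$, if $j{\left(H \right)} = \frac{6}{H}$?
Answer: $\frac{36}{5} \approx 7.2$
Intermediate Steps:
$24 - 14 j{\left(5 \right)} = 24 - 14 \cdot \frac{6}{5} = 24 - 14 \cdot 6 \cdot \frac{1}{5} = 24 - \frac{84}{5} = \frac{36}{5}$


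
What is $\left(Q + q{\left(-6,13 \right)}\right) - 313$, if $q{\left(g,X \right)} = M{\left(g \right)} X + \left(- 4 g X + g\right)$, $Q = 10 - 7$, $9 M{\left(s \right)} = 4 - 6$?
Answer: $- \frac{62}{9} \approx -6.8889$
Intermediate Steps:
$M{\left(s \right)} = - \frac{2}{9}$ ($M{\left(s \right)} = \frac{4 - 6}{9} = \frac{1}{9} \left(-2\right) = - \frac{2}{9}$)
$Q = 3$ ($Q = 10 - 7 = 3$)
$q{\left(g,X \right)} = g - \frac{2 X}{9} - 4 X g$ ($q{\left(g,X \right)} = - \frac{2 X}{9} + \left(- 4 g X + g\right) = - \frac{2 X}{9} - \left(- g + 4 X g\right) = g - \frac{2 X}{9} - 4 X g$)
$\left(Q + q{\left(-6,13 \right)}\right) - 313 = \left(3 - \left(\frac{80}{9} - 312\right)\right) - 313 = \left(3 - - \frac{2728}{9}\right) - 313 = \left(3 + \frac{2728}{9}\right) - 313 = \frac{2755}{9} - 313 = - \frac{62}{9}$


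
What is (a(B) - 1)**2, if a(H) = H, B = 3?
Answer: 4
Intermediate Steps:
(a(B) - 1)**2 = (3 - 1)**2 = 2**2 = 4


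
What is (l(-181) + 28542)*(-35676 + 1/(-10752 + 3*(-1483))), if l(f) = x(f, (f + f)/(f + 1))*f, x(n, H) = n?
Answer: -33245283692731/15201 ≈ -2.1870e+9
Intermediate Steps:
l(f) = f² (l(f) = f*f = f²)
(l(-181) + 28542)*(-35676 + 1/(-10752 + 3*(-1483))) = ((-181)² + 28542)*(-35676 + 1/(-10752 + 3*(-1483))) = (32761 + 28542)*(-35676 + 1/(-10752 - 4449)) = 61303*(-35676 + 1/(-15201)) = 61303*(-35676 - 1/15201) = 61303*(-542310877/15201) = -33245283692731/15201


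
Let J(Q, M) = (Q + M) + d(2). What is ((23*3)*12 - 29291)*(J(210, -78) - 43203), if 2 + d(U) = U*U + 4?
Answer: 1225759095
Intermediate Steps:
d(U) = 2 + U² (d(U) = -2 + (U*U + 4) = -2 + (U² + 4) = -2 + (4 + U²) = 2 + U²)
J(Q, M) = 6 + M + Q (J(Q, M) = (Q + M) + (2 + 2²) = (M + Q) + (2 + 4) = (M + Q) + 6 = 6 + M + Q)
((23*3)*12 - 29291)*(J(210, -78) - 43203) = ((23*3)*12 - 29291)*((6 - 78 + 210) - 43203) = (69*12 - 29291)*(138 - 43203) = (828 - 29291)*(-43065) = -28463*(-43065) = 1225759095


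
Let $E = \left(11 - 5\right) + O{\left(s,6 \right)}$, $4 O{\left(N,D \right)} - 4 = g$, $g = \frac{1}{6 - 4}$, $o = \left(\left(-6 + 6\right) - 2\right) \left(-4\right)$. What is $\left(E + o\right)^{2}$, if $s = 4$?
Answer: $\frac{14641}{64} \approx 228.77$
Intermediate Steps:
$o = 8$ ($o = \left(0 - 2\right) \left(-4\right) = \left(-2\right) \left(-4\right) = 8$)
$g = \frac{1}{2} \approx 0.5$
$O{\left(N,D \right)} = \frac{9}{8}$ ($O{\left(N,D \right)} = 1 + \frac{1}{4} \cdot \frac{1}{2} = 1 + \frac{1}{8} = \frac{9}{8}$)
$E = \frac{57}{8}$ ($E = \left(11 - 5\right) + \frac{9}{8} = 6 + \frac{9}{8} = \frac{57}{8} \approx 7.125$)
$\left(E + o\right)^{2} = \left(\frac{57}{8} + 8\right)^{2} = \left(\frac{121}{8}\right)^{2} = \frac{14641}{64}$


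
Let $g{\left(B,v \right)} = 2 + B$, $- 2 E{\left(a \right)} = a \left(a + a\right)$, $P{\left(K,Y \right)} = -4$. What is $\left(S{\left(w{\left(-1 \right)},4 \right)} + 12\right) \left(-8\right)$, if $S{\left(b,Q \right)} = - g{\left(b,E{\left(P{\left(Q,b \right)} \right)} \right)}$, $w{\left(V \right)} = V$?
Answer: $-88$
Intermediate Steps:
$E{\left(a \right)} = - a^{2}$ ($E{\left(a \right)} = - \frac{a \left(a + a\right)}{2} = - \frac{a 2 a}{2} = - \frac{2 a^{2}}{2} = - a^{2}$)
$S{\left(b,Q \right)} = -2 - b$ ($S{\left(b,Q \right)} = - (2 + b) = -2 - b$)
$\left(S{\left(w{\left(-1 \right)},4 \right)} + 12\right) \left(-8\right) = \left(\left(-2 - -1\right) + 12\right) \left(-8\right) = \left(\left(-2 + 1\right) + 12\right) \left(-8\right) = \left(-1 + 12\right) \left(-8\right) = 11 \left(-8\right) = -88$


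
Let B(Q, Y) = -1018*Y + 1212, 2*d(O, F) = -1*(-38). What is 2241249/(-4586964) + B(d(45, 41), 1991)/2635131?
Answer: -5065819419361/4029083677428 ≈ -1.2573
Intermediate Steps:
d(O, F) = 19 (d(O, F) = (-1*(-38))/2 = (½)*38 = 19)
B(Q, Y) = 1212 - 1018*Y
2241249/(-4586964) + B(d(45, 41), 1991)/2635131 = 2241249/(-4586964) + (1212 - 1018*1991)/2635131 = 2241249*(-1/4586964) + (1212 - 2026838)*(1/2635131) = -747083/1528988 - 2025626*1/2635131 = -747083/1528988 - 2025626/2635131 = -5065819419361/4029083677428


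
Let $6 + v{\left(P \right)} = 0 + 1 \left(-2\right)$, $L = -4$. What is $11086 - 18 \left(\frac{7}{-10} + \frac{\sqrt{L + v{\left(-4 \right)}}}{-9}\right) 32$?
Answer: $\frac{57446}{5} + 128 i \sqrt{3} \approx 11489.0 + 221.7 i$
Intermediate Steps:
$v{\left(P \right)} = -8$ ($v{\left(P \right)} = -6 + \left(0 + 1 \left(-2\right)\right) = -6 + \left(0 - 2\right) = -6 - 2 = -8$)
$11086 - 18 \left(\frac{7}{-10} + \frac{\sqrt{L + v{\left(-4 \right)}}}{-9}\right) 32 = 11086 - 18 \left(\frac{7}{-10} + \frac{\sqrt{-4 - 8}}{-9}\right) 32 = 11086 - 18 \left(7 \left(- \frac{1}{10}\right) + \sqrt{-12} \left(- \frac{1}{9}\right)\right) 32 = 11086 - 18 \left(- \frac{7}{10} + 2 i \sqrt{3} \left(- \frac{1}{9}\right)\right) 32 = 11086 - 18 \left(- \frac{7}{10} - \frac{2 i \sqrt{3}}{9}\right) 32 = 11086 - \left(- \frac{63}{5} - 4 i \sqrt{3}\right) 32 = 11086 - \left(- \frac{2016}{5} - 128 i \sqrt{3}\right) = 11086 + \left(\frac{2016}{5} + 128 i \sqrt{3}\right) = \frac{57446}{5} + 128 i \sqrt{3}$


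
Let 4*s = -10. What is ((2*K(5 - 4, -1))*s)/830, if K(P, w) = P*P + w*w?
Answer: -1/83 ≈ -0.012048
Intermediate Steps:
s = -5/2 (s = (¼)*(-10) = -5/2 ≈ -2.5000)
K(P, w) = P² + w²
((2*K(5 - 4, -1))*s)/830 = ((2*((5 - 4)² + (-1)²))*(-5/2))/830 = ((2*(1² + 1))*(-5/2))*(1/830) = ((2*(1 + 1))*(-5/2))*(1/830) = ((2*2)*(-5/2))*(1/830) = (4*(-5/2))*(1/830) = -10*1/830 = -1/83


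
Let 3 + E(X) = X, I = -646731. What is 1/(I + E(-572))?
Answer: -1/647306 ≈ -1.5449e-6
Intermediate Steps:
E(X) = -3 + X
1/(I + E(-572)) = 1/(-646731 + (-3 - 572)) = 1/(-646731 - 575) = 1/(-647306) = -1/647306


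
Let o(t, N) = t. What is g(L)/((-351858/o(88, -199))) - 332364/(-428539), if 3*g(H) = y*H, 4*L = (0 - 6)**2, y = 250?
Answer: 14776893052/25130812577 ≈ 0.58800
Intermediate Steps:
L = 9 (L = (0 - 6)**2/4 = (1/4)*(-6)**2 = (1/4)*36 = 9)
g(H) = 250*H/3 (g(H) = (250*H)/3 = 250*H/3)
g(L)/((-351858/o(88, -199))) - 332364/(-428539) = ((250/3)*9)/((-351858/88)) - 332364/(-428539) = 750/((-351858*1/88)) - 332364*(-1/428539) = 750/(-175929/44) + 332364/428539 = 750*(-44/175929) + 332364/428539 = -11000/58643 + 332364/428539 = 14776893052/25130812577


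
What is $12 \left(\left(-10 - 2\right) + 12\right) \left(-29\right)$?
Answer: $0$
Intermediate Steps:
$12 \left(\left(-10 - 2\right) + 12\right) \left(-29\right) = 12 \left(-12 + 12\right) \left(-29\right) = 12 \cdot 0 \left(-29\right) = 0 \left(-29\right) = 0$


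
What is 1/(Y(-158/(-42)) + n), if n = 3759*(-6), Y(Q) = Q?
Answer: -21/473555 ≈ -4.4345e-5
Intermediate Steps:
n = -22554
1/(Y(-158/(-42)) + n) = 1/(-158/(-42) - 22554) = 1/(-158*(-1/42) - 22554) = 1/(79/21 - 22554) = 1/(-473555/21) = -21/473555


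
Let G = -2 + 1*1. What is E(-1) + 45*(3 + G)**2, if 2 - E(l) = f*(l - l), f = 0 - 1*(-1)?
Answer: 182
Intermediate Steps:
f = 1 (f = 0 + 1 = 1)
G = -1 (G = -2 + 1 = -1)
E(l) = 2 (E(l) = 2 - (l - l) = 2 - 0 = 2 - 1*0 = 2 + 0 = 2)
E(-1) + 45*(3 + G)**2 = 2 + 45*(3 - 1)**2 = 2 + 45*2**2 = 2 + 45*4 = 2 + 180 = 182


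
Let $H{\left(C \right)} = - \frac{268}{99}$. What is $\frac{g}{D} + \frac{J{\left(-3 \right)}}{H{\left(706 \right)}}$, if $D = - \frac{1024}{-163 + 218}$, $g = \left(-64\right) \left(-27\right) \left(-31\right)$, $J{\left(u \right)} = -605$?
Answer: $\frac{3323925}{1072} \approx 3100.7$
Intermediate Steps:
$H{\left(C \right)} = - \frac{268}{99}$ ($H{\left(C \right)} = \left(-268\right) \frac{1}{99} = - \frac{268}{99}$)
$g = -53568$ ($g = 1728 \left(-31\right) = -53568$)
$D = - \frac{1024}{55} \approx -18.618$
$\frac{g}{D} + \frac{J{\left(-3 \right)}}{H{\left(706 \right)}} = - \frac{53568}{- \frac{1024}{55}} - \frac{605}{- \frac{268}{99}} = \left(-53568\right) \left(- \frac{55}{1024}\right) - - \frac{59895}{268} = \frac{46035}{16} + \frac{59895}{268} = \frac{3323925}{1072}$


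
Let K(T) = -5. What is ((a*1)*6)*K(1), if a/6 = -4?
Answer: 720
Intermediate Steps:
a = -24 (a = 6*(-4) = -24)
((a*1)*6)*K(1) = (-24*1*6)*(-5) = -24*6*(-5) = -144*(-5) = 720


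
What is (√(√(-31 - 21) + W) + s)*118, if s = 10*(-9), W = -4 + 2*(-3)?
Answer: -10620 + 118*√(-10 + 2*I*√13) ≈ -10493.0 + 394.28*I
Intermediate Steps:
W = -10 (W = -4 - 6 = -10)
s = -90
(√(√(-31 - 21) + W) + s)*118 = (√(√(-31 - 21) - 10) - 90)*118 = (√(√(-52) - 10) - 90)*118 = (√(2*I*√13 - 10) - 90)*118 = (√(-10 + 2*I*√13) - 90)*118 = (-90 + √(-10 + 2*I*√13))*118 = -10620 + 118*√(-10 + 2*I*√13)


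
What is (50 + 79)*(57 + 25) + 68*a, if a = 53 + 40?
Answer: 16902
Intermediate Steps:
a = 93
(50 + 79)*(57 + 25) + 68*a = (50 + 79)*(57 + 25) + 68*93 = 129*82 + 6324 = 10578 + 6324 = 16902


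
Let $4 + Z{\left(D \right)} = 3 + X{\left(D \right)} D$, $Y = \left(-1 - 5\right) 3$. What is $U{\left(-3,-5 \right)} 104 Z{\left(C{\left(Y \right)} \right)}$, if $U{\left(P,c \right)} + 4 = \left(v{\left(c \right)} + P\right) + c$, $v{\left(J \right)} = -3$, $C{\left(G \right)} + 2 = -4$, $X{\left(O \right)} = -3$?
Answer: $-26520$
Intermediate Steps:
$Y = -18$ ($Y = \left(-6\right) 3 = -18$)
$C{\left(G \right)} = -6$ ($C{\left(G \right)} = -2 - 4 = -6$)
$U{\left(P,c \right)} = -7 + P + c$ ($U{\left(P,c \right)} = -4 + \left(\left(-3 + P\right) + c\right) = -4 + \left(-3 + P + c\right) = -7 + P + c$)
$Z{\left(D \right)} = -1 - 3 D$ ($Z{\left(D \right)} = -4 - \left(-3 + 3 D\right) = -1 - 3 D$)
$U{\left(-3,-5 \right)} 104 Z{\left(C{\left(Y \right)} \right)} = \left(-7 - 3 - 5\right) 104 \left(-1 - -18\right) = \left(-15\right) 104 \left(-1 + 18\right) = \left(-1560\right) 17 = -26520$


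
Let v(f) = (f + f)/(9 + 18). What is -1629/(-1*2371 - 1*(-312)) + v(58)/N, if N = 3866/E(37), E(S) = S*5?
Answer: 107112209/107461269 ≈ 0.99675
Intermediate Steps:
E(S) = 5*S
v(f) = 2*f/27 (v(f) = (2*f)/27 = (2*f)*(1/27) = 2*f/27)
N = 3866/185 (N = 3866/((5*37)) = 3866/185 ≈ 20.897)
-1629/(-1*2371 - 1*(-312)) + v(58)/N = -1629/(-1*2371 - 1*(-312)) + ((2/27)*58)/(3866/185) = -1629/(-2371 + 312) + (116/27)*(185/3866) = -1629/(-2059) + 10730/52191 = -1629*(-1/2059) + 10730/52191 = 1629/2059 + 10730/52191 = 107112209/107461269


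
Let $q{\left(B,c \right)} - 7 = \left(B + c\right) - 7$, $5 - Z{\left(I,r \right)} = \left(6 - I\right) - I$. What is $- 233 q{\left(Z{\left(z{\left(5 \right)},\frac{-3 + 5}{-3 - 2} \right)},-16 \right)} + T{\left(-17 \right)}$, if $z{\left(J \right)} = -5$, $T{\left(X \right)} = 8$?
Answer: $6299$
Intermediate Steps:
$Z{\left(I,r \right)} = -1 + 2 I$ ($Z{\left(I,r \right)} = 5 - \left(\left(6 - I\right) - I\right) = 5 - \left(6 - 2 I\right) = 5 + \left(-6 + 2 I\right) = -1 + 2 I$)
$q{\left(B,c \right)} = B + c$ ($q{\left(B,c \right)} = 7 - \left(7 - B - c\right) = 7 + \left(-7 + B + c\right) = B + c$)
$- 233 q{\left(Z{\left(z{\left(5 \right)},\frac{-3 + 5}{-3 - 2} \right)},-16 \right)} + T{\left(-17 \right)} = - 233 \left(\left(-1 + 2 \left(-5\right)\right) - 16\right) + 8 = - 233 \left(\left(-1 - 10\right) - 16\right) + 8 = - 233 \left(-11 - 16\right) + 8 = \left(-233\right) \left(-27\right) + 8 = 6291 + 8 = 6299$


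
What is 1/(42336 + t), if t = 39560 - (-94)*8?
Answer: 1/82648 ≈ 1.2100e-5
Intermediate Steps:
t = 40312 (t = 39560 - 1*(-752) = 39560 + 752 = 40312)
1/(42336 + t) = 1/(42336 + 40312) = 1/82648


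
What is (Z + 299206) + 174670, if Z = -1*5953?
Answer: 467923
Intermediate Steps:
Z = -5953
(Z + 299206) + 174670 = (-5953 + 299206) + 174670 = 293253 + 174670 = 467923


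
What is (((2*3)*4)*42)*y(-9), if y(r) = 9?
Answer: 9072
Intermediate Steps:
(((2*3)*4)*42)*y(-9) = (((2*3)*4)*42)*9 = ((6*4)*42)*9 = (24*42)*9 = 1008*9 = 9072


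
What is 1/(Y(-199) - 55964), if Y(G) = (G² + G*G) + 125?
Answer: 1/23363 ≈ 4.2803e-5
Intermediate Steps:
Y(G) = 125 + 2*G² (Y(G) = (G² + G²) + 125 = 2*G² + 125 = 125 + 2*G²)
1/(Y(-199) - 55964) = 1/((125 + 2*(-199)²) - 55964) = 1/((125 + 2*39601) - 55964) = 1/((125 + 79202) - 55964) = 1/(79327 - 55964) = 1/23363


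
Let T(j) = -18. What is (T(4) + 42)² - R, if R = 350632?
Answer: -350056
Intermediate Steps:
(T(4) + 42)² - R = (-18 + 42)² - 1*350632 = 24² - 350632 = 576 - 350632 = -350056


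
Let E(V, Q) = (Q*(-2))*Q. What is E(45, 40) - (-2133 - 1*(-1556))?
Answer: -2623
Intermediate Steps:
E(V, Q) = -2*Q**2 (E(V, Q) = (-2*Q)*Q = -2*Q**2)
E(45, 40) - (-2133 - 1*(-1556)) = -2*40**2 - (-2133 - 1*(-1556)) = -2*1600 - (-2133 + 1556) = -3200 - 1*(-577) = -3200 + 577 = -2623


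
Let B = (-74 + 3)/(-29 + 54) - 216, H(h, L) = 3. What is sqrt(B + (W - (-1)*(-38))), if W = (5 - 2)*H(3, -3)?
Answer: 2*I*sqrt(1549)/5 ≈ 15.743*I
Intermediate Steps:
B = -5471/25 (B = -71/25 - 216 = -5471/25 ≈ -218.84)
W = 9 (W = (5 - 2)*3 = 3*3 = 9)
sqrt(B + (W - (-1)*(-38))) = sqrt(-5471/25 + (9 - (-1)*(-38))) = sqrt(-5471/25 + (9 - 1*38)) = sqrt(-5471/25 + (9 - 38)) = sqrt(-5471/25 - 29) = sqrt(-6196/25) = 2*I*sqrt(1549)/5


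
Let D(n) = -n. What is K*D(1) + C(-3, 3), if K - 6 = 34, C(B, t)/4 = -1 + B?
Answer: -56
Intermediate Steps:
C(B, t) = -4 + 4*B (C(B, t) = 4*(-1 + B) = -4 + 4*B)
K = 40 (K = 6 + 34 = 40)
K*D(1) + C(-3, 3) = 40*(-1*1) + (-4 + 4*(-3)) = 40*(-1) + (-4 - 12) = -40 - 16 = -56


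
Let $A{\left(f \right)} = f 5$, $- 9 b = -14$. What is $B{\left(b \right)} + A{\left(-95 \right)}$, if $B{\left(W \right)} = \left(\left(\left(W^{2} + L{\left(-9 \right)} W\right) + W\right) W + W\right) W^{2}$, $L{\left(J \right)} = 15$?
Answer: $- \frac{21756283}{59049} \approx -368.44$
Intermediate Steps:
$b = \frac{14}{9}$ ($b = \left(- \frac{1}{9}\right) \left(-14\right) = \frac{14}{9} \approx 1.5556$)
$A{\left(f \right)} = 5 f$
$B{\left(W \right)} = W^{2} \left(W + W \left(W^{2} + 16 W\right)\right)$ ($B{\left(W \right)} = \left(\left(\left(W^{2} + 15 W\right) + W\right) W + W\right) W^{2} = \left(\left(W^{2} + 16 W\right) W + W\right) W^{2} = \left(W \left(W^{2} + 16 W\right) + W\right) W^{2} = \left(W + W \left(W^{2} + 16 W\right)\right) W^{2} = W^{2} \left(W + W \left(W^{2} + 16 W\right)\right)$)
$B{\left(b \right)} + A{\left(-95 \right)} = \left(\frac{14}{9}\right)^{3} \left(1 + \left(\frac{14}{9}\right)^{2} + 16 \cdot \frac{14}{9}\right) + 5 \left(-95\right) = \frac{2744 \left(1 + \frac{196}{81} + \frac{224}{9}\right)}{729} - 475 = \frac{2744}{729} \cdot \frac{2293}{81} - 475 = \frac{6291992}{59049} - 475 = - \frac{21756283}{59049}$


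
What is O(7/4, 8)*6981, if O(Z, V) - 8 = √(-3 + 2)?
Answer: 55848 + 6981*I ≈ 55848.0 + 6981.0*I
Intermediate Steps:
O(Z, V) = 8 + I (O(Z, V) = 8 + √(-3 + 2) = 8 + √(-1) = 8 + I)
O(7/4, 8)*6981 = (8 + I)*6981 = 55848 + 6981*I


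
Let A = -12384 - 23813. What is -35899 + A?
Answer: -72096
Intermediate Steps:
A = -36197
-35899 + A = -35899 - 36197 = -72096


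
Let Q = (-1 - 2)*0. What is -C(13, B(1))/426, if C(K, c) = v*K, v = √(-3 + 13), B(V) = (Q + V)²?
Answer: -13*√10/426 ≈ -0.096501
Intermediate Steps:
Q = 0 (Q = -3*0 = 0)
B(V) = V² (B(V) = (0 + V)² = V²)
v = √10 ≈ 3.1623
C(K, c) = K*√10 (C(K, c) = √10*K = K*√10)
-C(13, B(1))/426 = -13*√10/426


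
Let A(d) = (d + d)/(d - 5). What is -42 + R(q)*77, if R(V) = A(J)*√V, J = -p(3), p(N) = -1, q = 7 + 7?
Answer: -42 - 77*√14/2 ≈ -186.05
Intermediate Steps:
q = 14
J = 1 (J = -1*(-1) = 1)
A(d) = 2*d/(-5 + d) (A(d) = (2*d)/(-5 + d) = 2*d/(-5 + d))
R(V) = -√V/2 (R(V) = (2*1/(-5 + 1))*√V = (2*1/(-4))*√V = (2*1*(-¼))*√V = -√V/2)
-42 + R(q)*77 = -42 - √14/2*77 = -42 - 77*√14/2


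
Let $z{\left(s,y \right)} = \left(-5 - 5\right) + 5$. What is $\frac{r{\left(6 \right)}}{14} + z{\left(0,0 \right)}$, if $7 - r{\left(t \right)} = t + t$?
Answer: $- \frac{75}{14} \approx -5.3571$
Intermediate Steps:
$z{\left(s,y \right)} = -5$ ($z{\left(s,y \right)} = -10 + 5 = -5$)
$r{\left(t \right)} = 7 - 2 t$ ($r{\left(t \right)} = 7 - \left(t + t\right) = 7 - 2 t$)
$\frac{r{\left(6 \right)}}{14} + z{\left(0,0 \right)} = \frac{7 - 12}{14} - 5 = \left(7 - 12\right) \frac{1}{14} - 5 = \left(-5\right) \frac{1}{14} - 5 = - \frac{5}{14} - 5 = - \frac{75}{14}$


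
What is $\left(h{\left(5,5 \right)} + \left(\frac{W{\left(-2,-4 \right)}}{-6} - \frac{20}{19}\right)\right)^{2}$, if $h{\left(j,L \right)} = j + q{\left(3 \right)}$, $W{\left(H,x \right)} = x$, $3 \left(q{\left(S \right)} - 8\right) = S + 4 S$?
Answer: $\frac{1008016}{3249} \approx 310.25$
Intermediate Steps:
$q{\left(S \right)} = 8 + \frac{5 S}{3}$ ($q{\left(S \right)} = 8 + \frac{S + 4 S}{3} = 8 + \frac{5 S}{3}$)
$h{\left(j,L \right)} = 13 + j$ ($h{\left(j,L \right)} = j + \left(8 + \frac{5}{3} \cdot 3\right) = j + \left(8 + 5\right) = j + 13 = 13 + j$)
$\left(h{\left(5,5 \right)} + \left(\frac{W{\left(-2,-4 \right)}}{-6} - \frac{20}{19}\right)\right)^{2} = \left(\left(13 + 5\right) - \left(- \frac{2}{3} + \frac{20}{19}\right)\right)^{2} = \left(18 - \frac{22}{57}\right)^{2} = \left(\frac{1004}{57}\right)^{2} = \frac{1008016}{3249}$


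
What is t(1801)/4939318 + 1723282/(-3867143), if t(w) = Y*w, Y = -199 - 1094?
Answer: -17517226635775/19101049028474 ≈ -0.91708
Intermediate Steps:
Y = -1293
t(w) = -1293*w
t(1801)/4939318 + 1723282/(-3867143) = -1293*1801/4939318 + 1723282/(-3867143) = -2328693*1/4939318 + 1723282*(-1/3867143) = -2328693/4939318 - 1723282/3867143 = -17517226635775/19101049028474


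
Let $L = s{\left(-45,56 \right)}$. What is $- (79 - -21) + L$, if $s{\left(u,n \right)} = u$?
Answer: $-145$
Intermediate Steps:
$L = -45$
$- (79 - -21) + L = - (79 - -21) - 45 = - (79 + 21) - 45 = \left(-1\right) 100 - 45 = -100 - 45 = -145$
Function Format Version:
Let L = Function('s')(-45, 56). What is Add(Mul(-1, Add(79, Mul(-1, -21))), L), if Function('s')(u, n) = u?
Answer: -145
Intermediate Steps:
L = -45
Add(Mul(-1, Add(79, Mul(-1, -21))), L) = Add(Mul(-1, Add(79, Mul(-1, -21))), -45) = Add(Mul(-1, Add(79, 21)), -45) = Add(Mul(-1, 100), -45) = Add(-100, -45) = -145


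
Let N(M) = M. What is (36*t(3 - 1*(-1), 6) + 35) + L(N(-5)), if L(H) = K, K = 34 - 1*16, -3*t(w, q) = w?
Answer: 5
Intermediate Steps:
t(w, q) = -w/3
K = 18 (K = 34 - 16 = 18)
L(H) = 18
(36*t(3 - 1*(-1), 6) + 35) + L(N(-5)) = (36*(-(3 - 1*(-1))/3) + 35) + 18 = (36*(-(3 + 1)/3) + 35) + 18 = (36*(-⅓*4) + 35) + 18 = (36*(-4/3) + 35) + 18 = (-48 + 35) + 18 = -13 + 18 = 5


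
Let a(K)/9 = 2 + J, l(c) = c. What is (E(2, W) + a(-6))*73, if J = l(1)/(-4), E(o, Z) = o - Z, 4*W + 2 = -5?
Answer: 2847/2 ≈ 1423.5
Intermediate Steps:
W = -7/4 (W = -1/2 + (1/4)*(-5) = -1/2 - 5/4 = -7/4 ≈ -1.7500)
J = -1/4 (J = 1/(-4) = 1*(-1/4) = -1/4 ≈ -0.25000)
a(K) = 63/4 (a(K) = 9*(2 - 1/4) = 9*(7/4) = 63/4)
(E(2, W) + a(-6))*73 = ((2 - 1*(-7/4)) + 63/4)*73 = ((2 + 7/4) + 63/4)*73 = (15/4 + 63/4)*73 = (39/2)*73 = 2847/2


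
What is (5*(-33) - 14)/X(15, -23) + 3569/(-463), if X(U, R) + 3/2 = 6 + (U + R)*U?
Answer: -658685/106953 ≈ -6.1586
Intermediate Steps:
X(U, R) = 9/2 + U*(R + U) (X(U, R) = -3/2 + (6 + (U + R)*U) = -3/2 + (6 + (R + U)*U) = -3/2 + (6 + U*(R + U)) = 9/2 + U*(R + U))
(5*(-33) - 14)/X(15, -23) + 3569/(-463) = (5*(-33) - 14)/(9/2 + 15² - 23*15) + 3569/(-463) = (-165 - 14)/(9/2 + 225 - 345) + 3569*(-1/463) = -179/(-231/2) - 3569/463 = -179*(-2/231) - 3569/463 = 358/231 - 3569/463 = -658685/106953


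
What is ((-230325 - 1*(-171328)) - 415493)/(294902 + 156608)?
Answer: -47449/45151 ≈ -1.0509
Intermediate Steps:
((-230325 - 1*(-171328)) - 415493)/(294902 + 156608) = ((-230325 + 171328) - 415493)/451510 = (-58997 - 415493)*(1/451510) = -474490*1/451510 = -47449/45151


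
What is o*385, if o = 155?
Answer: 59675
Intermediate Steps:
o*385 = 155*385 = 59675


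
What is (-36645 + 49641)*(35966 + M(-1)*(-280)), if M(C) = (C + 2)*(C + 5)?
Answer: 452858616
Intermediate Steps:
M(C) = (2 + C)*(5 + C)
(-36645 + 49641)*(35966 + M(-1)*(-280)) = (-36645 + 49641)*(35966 + (10 + (-1)² + 7*(-1))*(-280)) = 12996*(35966 + (10 + 1 - 7)*(-280)) = 12996*(35966 + 4*(-280)) = 12996*(35966 - 1120) = 12996*34846 = 452858616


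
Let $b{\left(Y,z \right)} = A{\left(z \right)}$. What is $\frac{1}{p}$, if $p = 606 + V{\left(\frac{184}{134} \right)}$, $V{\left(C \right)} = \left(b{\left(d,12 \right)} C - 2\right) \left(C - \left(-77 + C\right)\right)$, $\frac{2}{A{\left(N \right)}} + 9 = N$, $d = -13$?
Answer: $\frac{201}{105020} \approx 0.0019139$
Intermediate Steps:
$A{\left(N \right)} = \frac{2}{-9 + N}$
$b{\left(Y,z \right)} = \frac{2}{-9 + z}$
$V{\left(C \right)} = -154 + \frac{154 C}{3}$ ($V{\left(C \right)} = \left(\frac{2}{-9 + 12} C - 2\right) \left(C - \left(-77 + C\right)\right) = \left(\frac{2}{3} C - 2\right) 77 = \left(2 \cdot \frac{1}{3} C - 2\right) 77 = \left(\frac{2 C}{3} - 2\right) 77 = \left(-2 + \frac{2 C}{3}\right) 77 = -154 + \frac{154 C}{3}$)
$p = \frac{105020}{201}$ ($p = 606 - \left(154 - \frac{154 \cdot \frac{184}{134}}{3}\right) = 606 - \left(154 - \frac{154 \cdot 184 \cdot \frac{1}{134}}{3}\right) = 606 + \left(-154 + \frac{154}{3} \cdot \frac{92}{67}\right) = 606 + \left(-154 + \frac{14168}{201}\right) = 606 - \frac{16786}{201} = \frac{105020}{201} \approx 522.49$)
$\frac{1}{p} = \frac{1}{\frac{105020}{201}} = \frac{201}{105020}$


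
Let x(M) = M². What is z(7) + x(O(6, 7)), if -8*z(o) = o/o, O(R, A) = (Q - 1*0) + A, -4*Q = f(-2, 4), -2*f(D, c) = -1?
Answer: 3017/64 ≈ 47.141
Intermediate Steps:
f(D, c) = ½ (f(D, c) = -½*(-1) = ½)
Q = -⅛ (Q = -¼*½ = -⅛ ≈ -0.12500)
O(R, A) = -⅛ + A (O(R, A) = (-⅛ - 1*0) + A = (-⅛ + 0) + A = -⅛ + A)
z(o) = -⅛ (z(o) = -o/(8*o) = -⅛*1 = -⅛)
z(7) + x(O(6, 7)) = -⅛ + (-⅛ + 7)² = -⅛ + (55/8)² = -⅛ + 3025/64 = 3017/64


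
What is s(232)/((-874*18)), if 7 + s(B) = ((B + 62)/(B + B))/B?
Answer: 376621/846759168 ≈ 0.00044478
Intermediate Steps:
s(B) = -7 + (62 + B)/(2*B**2) (s(B) = -7 + ((B + 62)/(B + B))/B = -7 + ((62 + B)/((2*B)))/B = -7 + ((62 + B)*(1/(2*B)))/B = -7 + ((62 + B)/(2*B))/B = -7 + (62 + B)/(2*B**2))
s(232)/((-874*18)) = (-7 + (1/2)/232 + 31/232**2)/((-874*18)) = (-7 + (1/2)*(1/232) + 31*(1/53824))/(-15732) = (-7 + 1/464 + 31/53824)*(-1/15732) = -376621/53824*(-1/15732) = 376621/846759168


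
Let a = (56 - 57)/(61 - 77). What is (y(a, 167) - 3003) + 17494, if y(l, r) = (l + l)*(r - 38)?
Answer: 116057/8 ≈ 14507.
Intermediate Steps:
a = 1/16 (a = -1/(-16) = -1*(-1/16) = 1/16 ≈ 0.062500)
y(l, r) = 2*l*(-38 + r) (y(l, r) = (2*l)*(-38 + r) = 2*l*(-38 + r))
(y(a, 167) - 3003) + 17494 = (2*(1/16)*(-38 + 167) - 3003) + 17494 = (2*(1/16)*129 - 3003) + 17494 = (129/8 - 3003) + 17494 = -23895/8 + 17494 = 116057/8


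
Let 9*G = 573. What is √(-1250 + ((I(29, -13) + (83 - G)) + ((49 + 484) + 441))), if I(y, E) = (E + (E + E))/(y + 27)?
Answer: I*√1815954/84 ≈ 16.043*I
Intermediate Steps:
G = 191/3 (G = (⅑)*573 = 191/3 ≈ 63.667)
I(y, E) = 3*E/(27 + y) (I(y, E) = (E + 2*E)/(27 + y) = (3*E)/(27 + y) = 3*E/(27 + y))
√(-1250 + ((I(29, -13) + (83 - G)) + ((49 + 484) + 441))) = √(-1250 + ((3*(-13)/(27 + 29) + (83 - 1*191/3)) + ((49 + 484) + 441))) = √(-1250 + ((3*(-13)/56 + (83 - 191/3)) + (533 + 441))) = √(-1250 + ((3*(-13)*(1/56) + 58/3) + 974)) = √(-1250 + ((-39/56 + 58/3) + 974)) = √(-1250 + (3131/168 + 974)) = √(-1250 + 166763/168) = √(-43237/168) = I*√1815954/84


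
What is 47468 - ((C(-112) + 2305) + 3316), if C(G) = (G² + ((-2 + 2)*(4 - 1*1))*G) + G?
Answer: 29415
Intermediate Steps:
C(G) = G + G² (C(G) = (G² + (0*(4 - 1))*G) + G = (G² + (0*3)*G) + G = (G² + 0*G) + G = (G² + 0) + G = G² + G = G + G²)
47468 - ((C(-112) + 2305) + 3316) = 47468 - ((-112*(1 - 112) + 2305) + 3316) = 47468 - ((-112*(-111) + 2305) + 3316) = 47468 - ((12432 + 2305) + 3316) = 47468 - (14737 + 3316) = 47468 - 1*18053 = 47468 - 18053 = 29415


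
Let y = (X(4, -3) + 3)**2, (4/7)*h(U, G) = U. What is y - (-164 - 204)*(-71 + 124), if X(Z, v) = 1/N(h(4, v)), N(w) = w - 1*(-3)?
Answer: 1951361/100 ≈ 19514.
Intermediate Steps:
h(U, G) = 7*U/4
N(w) = 3 + w (N(w) = w + 3 = 3 + w)
X(Z, v) = 1/10 (X(Z, v) = 1/(3 + (7/4)*4) = 1/(3 + 7) = 1/10)
y = 961/100 (y = (1/10 + 3)**2 = (31/10)**2 = 961/100 ≈ 9.6100)
y - (-164 - 204)*(-71 + 124) = 961/100 - (-164 - 204)*(-71 + 124) = 961/100 - (-368)*53 = 961/100 - 1*(-19504) = 961/100 + 19504 = 1951361/100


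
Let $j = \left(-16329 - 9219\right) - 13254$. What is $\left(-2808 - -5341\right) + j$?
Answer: $-36269$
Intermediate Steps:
$j = -38802$ ($j = -25548 - 13254 = -38802$)
$\left(-2808 - -5341\right) + j = \left(-2808 - -5341\right) - 38802 = \left(-2808 + 5341\right) - 38802 = 2533 - 38802 = -36269$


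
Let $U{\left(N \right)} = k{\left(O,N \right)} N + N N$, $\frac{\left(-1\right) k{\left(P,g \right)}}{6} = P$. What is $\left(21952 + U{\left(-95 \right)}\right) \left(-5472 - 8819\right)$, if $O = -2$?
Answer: $-426400567$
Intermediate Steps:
$k{\left(P,g \right)} = - 6 P$
$U{\left(N \right)} = N^{2} + 12 N$ ($U{\left(N \right)} = \left(-6\right) \left(-2\right) N + N N = 12 N + N^{2} = N^{2} + 12 N$)
$\left(21952 + U{\left(-95 \right)}\right) \left(-5472 - 8819\right) = \left(21952 - 95 \left(12 - 95\right)\right) \left(-5472 - 8819\right) = \left(21952 - -7885\right) \left(-14291\right) = \left(21952 + 7885\right) \left(-14291\right) = 29837 \left(-14291\right) = -426400567$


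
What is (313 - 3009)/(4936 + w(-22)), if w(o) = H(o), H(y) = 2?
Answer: -1348/2469 ≈ -0.54597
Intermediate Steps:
w(o) = 2
(313 - 3009)/(4936 + w(-22)) = (313 - 3009)/(4936 + 2) = -2696/4938 = -2696*1/4938 = -1348/2469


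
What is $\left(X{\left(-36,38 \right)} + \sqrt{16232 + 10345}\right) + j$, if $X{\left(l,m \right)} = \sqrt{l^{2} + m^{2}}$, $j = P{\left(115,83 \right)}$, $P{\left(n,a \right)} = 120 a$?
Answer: $9960 + 2 \sqrt{685} + 3 \sqrt{2953} \approx 10175.0$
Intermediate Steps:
$j = 9960$ ($j = 120 \cdot 83 = 9960$)
$\left(X{\left(-36,38 \right)} + \sqrt{16232 + 10345}\right) + j = \left(\sqrt{\left(-36\right)^{2} + 38^{2}} + \sqrt{16232 + 10345}\right) + 9960 = \left(\sqrt{1296 + 1444} + \sqrt{26577}\right) + 9960 = \left(\sqrt{2740} + 3 \sqrt{2953}\right) + 9960 = \left(2 \sqrt{685} + 3 \sqrt{2953}\right) + 9960 = 9960 + 2 \sqrt{685} + 3 \sqrt{2953}$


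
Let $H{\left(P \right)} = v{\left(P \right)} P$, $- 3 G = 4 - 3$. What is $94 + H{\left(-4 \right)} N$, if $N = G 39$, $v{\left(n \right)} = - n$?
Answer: $302$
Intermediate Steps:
$G = - \frac{1}{3}$ ($G = - \frac{4 - 3}{3} = \left(- \frac{1}{3}\right) 1 = - \frac{1}{3} \approx -0.33333$)
$N = -13$ ($N = \left(- \frac{1}{3}\right) 39 = -13$)
$H{\left(P \right)} = - P^{2}$ ($H{\left(P \right)} = - P P = - P^{2}$)
$94 + H{\left(-4 \right)} N = 94 + - \left(-4\right)^{2} \left(-13\right) = 94 + \left(-1\right) 16 \left(-13\right) = 94 - -208 = 94 + 208 = 302$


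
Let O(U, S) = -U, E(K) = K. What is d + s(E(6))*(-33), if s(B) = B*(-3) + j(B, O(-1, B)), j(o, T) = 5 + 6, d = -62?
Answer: 169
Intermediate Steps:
j(o, T) = 11
s(B) = 11 - 3*B (s(B) = B*(-3) + 11 = -3*B + 11 = 11 - 3*B)
d + s(E(6))*(-33) = -62 + (11 - 3*6)*(-33) = -62 + (11 - 18)*(-33) = -62 - 7*(-33) = -62 + 231 = 169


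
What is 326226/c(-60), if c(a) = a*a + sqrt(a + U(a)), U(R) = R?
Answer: 9786780/108001 - 54371*I*sqrt(30)/1080010 ≈ 90.618 - 0.27574*I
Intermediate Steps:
c(a) = a**2 + sqrt(2)*sqrt(a) (c(a) = a*a + sqrt(a + a) = a**2 + sqrt(2*a) = a**2 + sqrt(2)*sqrt(a))
326226/c(-60) = 326226/((-60)**2 + sqrt(2)*sqrt(-60)) = 326226/(3600 + sqrt(2)*(2*I*sqrt(15))) = 326226/(3600 + 2*I*sqrt(30))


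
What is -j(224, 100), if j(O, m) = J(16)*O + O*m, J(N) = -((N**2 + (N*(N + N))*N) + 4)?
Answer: 1870848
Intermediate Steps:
J(N) = -4 - N**2 - 2*N**3 (J(N) = -((N**2 + (N*(2*N))*N) + 4) = -((N**2 + (2*N**2)*N) + 4) = -((N**2 + 2*N**3) + 4) = -(4 + N**2 + 2*N**3) = -4 - N**2 - 2*N**3)
j(O, m) = -8452*O + O*m (j(O, m) = (-4 - 1*16**2 - 2*16**3)*O + O*m = (-4 - 1*256 - 2*4096)*O + O*m = (-4 - 256 - 8192)*O + O*m = -8452*O + O*m)
-j(224, 100) = -224*(-8452 + 100) = -224*(-8352) = -1*(-1870848) = 1870848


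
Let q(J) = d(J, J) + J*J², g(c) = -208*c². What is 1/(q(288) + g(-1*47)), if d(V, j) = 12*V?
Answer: 1/23431856 ≈ 4.2677e-8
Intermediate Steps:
q(J) = J³ + 12*J (q(J) = 12*J + J*J² = 12*J + J³ = J³ + 12*J)
1/(q(288) + g(-1*47)) = 1/(288*(12 + 288²) - 208*(-1*47)²) = 1/(288*(12 + 82944) - 208*(-47)²) = 1/(288*82956 - 208*2209) = 1/(23891328 - 459472) = 1/23431856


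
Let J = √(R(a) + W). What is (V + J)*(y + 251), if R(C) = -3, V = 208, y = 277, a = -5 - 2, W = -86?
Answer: 109824 + 528*I*√89 ≈ 1.0982e+5 + 4981.1*I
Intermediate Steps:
a = -7
J = I*√89 (J = √(-3 - 86) = √(-89) = I*√89 ≈ 9.434*I)
(V + J)*(y + 251) = (208 + I*√89)*(277 + 251) = (208 + I*√89)*528 = 109824 + 528*I*√89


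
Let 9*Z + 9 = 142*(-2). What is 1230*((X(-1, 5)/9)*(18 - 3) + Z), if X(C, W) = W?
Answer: -89380/3 ≈ -29793.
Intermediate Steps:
Z = -293/9 (Z = -1 + (142*(-2))/9 = -1 + (⅑)*(-284) = -1 - 284/9 = -293/9 ≈ -32.556)
1230*((X(-1, 5)/9)*(18 - 3) + Z) = 1230*((5/9)*(18 - 3) - 293/9) = 1230*((5*(⅑))*15 - 293/9) = 1230*((5/9)*15 - 293/9) = 1230*(25/3 - 293/9) = 1230*(-218/9) = -89380/3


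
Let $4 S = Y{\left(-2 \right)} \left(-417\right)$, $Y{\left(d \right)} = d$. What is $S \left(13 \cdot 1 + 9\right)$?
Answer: $4587$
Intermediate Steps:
$S = \frac{417}{2}$ ($S = \frac{\left(-2\right) \left(-417\right)}{4} = \frac{1}{4} \cdot 834 = \frac{417}{2} \approx 208.5$)
$S \left(13 \cdot 1 + 9\right) = \frac{417 \left(13 \cdot 1 + 9\right)}{2} = \frac{417 \left(13 + 9\right)}{2} = \frac{417}{2} \cdot 22 = 4587$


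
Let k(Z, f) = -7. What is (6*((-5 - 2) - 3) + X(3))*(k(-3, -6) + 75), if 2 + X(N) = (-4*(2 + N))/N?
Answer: -14008/3 ≈ -4669.3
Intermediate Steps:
X(N) = -2 + (-8 - 4*N)/N (X(N) = -2 + (-4*(2 + N))/N = -2 + (-8 - 4*N)/N)
(6*((-5 - 2) - 3) + X(3))*(k(-3, -6) + 75) = (6*((-5 - 2) - 3) + (-6 - 8/3))*(-7 + 75) = (6*(-7 - 3) + (-6 - 8*⅓))*68 = (6*(-10) + (-6 - 8/3))*68 = (-60 - 26/3)*68 = -206/3*68 = -14008/3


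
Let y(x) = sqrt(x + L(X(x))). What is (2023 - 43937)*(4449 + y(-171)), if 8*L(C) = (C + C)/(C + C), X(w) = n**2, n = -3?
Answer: -186475386 - 20957*I*sqrt(2734)/2 ≈ -1.8648e+8 - 5.479e+5*I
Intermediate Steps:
X(w) = 9 (X(w) = (-3)**2 = 9)
L(C) = 1/8 (L(C) = ((C + C)/(C + C))/8 = ((2*C)/((2*C)))/8 = ((2*C)*(1/(2*C)))/8 = (1/8)*1 = 1/8)
y(x) = sqrt(1/8 + x) (y(x) = sqrt(x + 1/8) = sqrt(1/8 + x))
(2023 - 43937)*(4449 + y(-171)) = (2023 - 43937)*(4449 + sqrt(2 + 16*(-171))/4) = -41914*(4449 + sqrt(2 - 2736)/4) = -41914*(4449 + sqrt(-2734)/4) = -41914*(4449 + (I*sqrt(2734))/4) = -41914*(4449 + I*sqrt(2734)/4) = -186475386 - 20957*I*sqrt(2734)/2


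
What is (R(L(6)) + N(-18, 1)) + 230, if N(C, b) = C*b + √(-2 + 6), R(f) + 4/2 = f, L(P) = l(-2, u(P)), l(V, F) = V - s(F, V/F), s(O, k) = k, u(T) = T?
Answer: 631/3 ≈ 210.33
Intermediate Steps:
l(V, F) = V - V/F
L(P) = -2 + 2/P (L(P) = -2 - 1*(-2)/P = -2 + 2/P)
R(f) = -2 + f
N(C, b) = 2 + C*b (N(C, b) = C*b + √4 = C*b + 2 = 2 + C*b)
(R(L(6)) + N(-18, 1)) + 230 = ((-2 + (-2 + 2/6)) + (2 - 18*1)) + 230 = ((-2 + (-2 + 2*(⅙))) + (2 - 18)) + 230 = ((-2 + (-2 + ⅓)) - 16) + 230 = ((-2 - 5/3) - 16) + 230 = (-11/3 - 16) + 230 = -59/3 + 230 = 631/3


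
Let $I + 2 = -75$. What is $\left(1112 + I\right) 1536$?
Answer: $1589760$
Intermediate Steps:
$I = -77$ ($I = -2 - 75 = -77$)
$\left(1112 + I\right) 1536 = \left(1112 - 77\right) 1536 = 1035 \cdot 1536 = 1589760$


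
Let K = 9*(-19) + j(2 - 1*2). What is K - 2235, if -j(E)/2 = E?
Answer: -2406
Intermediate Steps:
j(E) = -2*E
K = -171 (K = 9*(-19) - 2*(2 - 1*2) = -171 - 2*(2 - 2) = -171 - 2*0 = -171 + 0 = -171)
K - 2235 = -171 - 2235 = -2406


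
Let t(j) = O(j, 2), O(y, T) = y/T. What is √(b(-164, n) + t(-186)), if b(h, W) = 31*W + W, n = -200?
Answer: I*√6493 ≈ 80.579*I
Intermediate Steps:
t(j) = j/2
b(h, W) = 32*W
√(b(-164, n) + t(-186)) = √(32*(-200) + (½)*(-186)) = √(-6400 - 93) = √(-6493) = I*√6493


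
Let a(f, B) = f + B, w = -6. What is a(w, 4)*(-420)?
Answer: 840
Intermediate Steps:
a(f, B) = B + f
a(w, 4)*(-420) = (4 - 6)*(-420) = -2*(-420) = 840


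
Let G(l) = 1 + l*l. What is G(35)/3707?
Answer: 1226/3707 ≈ 0.33073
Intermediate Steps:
G(l) = 1 + l²
G(35)/3707 = (1 + 35²)/3707 = (1 + 1225)*(1/3707) = 1226*(1/3707) = 1226/3707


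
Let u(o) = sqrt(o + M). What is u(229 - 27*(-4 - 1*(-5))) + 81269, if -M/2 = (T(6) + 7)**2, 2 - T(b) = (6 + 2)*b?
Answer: 81269 + 2*I*sqrt(710) ≈ 81269.0 + 53.292*I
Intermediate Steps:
T(b) = 2 - 8*b (T(b) = 2 - (6 + 2)*b = 2 - 8*b)
M = -3042 (M = -2*((2 - 8*6) + 7)**2 = -2*((2 - 48) + 7)**2 = -2*(-46 + 7)**2 = -2*(-39)**2 = -2*1521 = -3042)
u(o) = sqrt(-3042 + o) (u(o) = sqrt(o - 3042) = sqrt(-3042 + o))
u(229 - 27*(-4 - 1*(-5))) + 81269 = sqrt(-3042 + (229 - 27*(-4 - 1*(-5)))) + 81269 = sqrt(-3042 + (229 - 27*(-4 + 5))) + 81269 = sqrt(-3042 + (229 - 27)) + 81269 = sqrt(-3042 + 202) + 81269 = sqrt(-2840) + 81269 = 2*I*sqrt(710) + 81269 = 81269 + 2*I*sqrt(710)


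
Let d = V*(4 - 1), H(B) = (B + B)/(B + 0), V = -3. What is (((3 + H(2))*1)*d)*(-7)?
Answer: 315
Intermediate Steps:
H(B) = 2 (H(B) = (2*B)/B = 2)
d = -9 (d = -3*(4 - 1) = -3*3 = -9)
(((3 + H(2))*1)*d)*(-7) = (((3 + 2)*1)*(-9))*(-7) = ((5*1)*(-9))*(-7) = (5*(-9))*(-7) = -45*(-7) = 315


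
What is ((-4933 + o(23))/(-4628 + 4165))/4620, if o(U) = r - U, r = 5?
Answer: 4951/2139060 ≈ 0.0023146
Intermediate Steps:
o(U) = 5 - U
((-4933 + o(23))/(-4628 + 4165))/4620 = ((-4933 + (5 - 1*23))/(-4628 + 4165))/4620 = ((-4933 + (5 - 23))/(-463))*(1/4620) = ((-4933 - 18)*(-1/463))*(1/4620) = -4951*(-1/463)*(1/4620) = (4951/463)*(1/4620) = 4951/2139060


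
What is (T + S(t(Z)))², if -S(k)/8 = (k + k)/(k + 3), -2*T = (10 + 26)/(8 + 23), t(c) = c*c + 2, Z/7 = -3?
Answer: 12968198884/47789569 ≈ 271.36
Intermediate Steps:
Z = -21 (Z = 7*(-3) = -21)
t(c) = 2 + c² (t(c) = c² + 2 = 2 + c²)
T = -18/31 (T = -(10 + 26)/(2*(8 + 23)) = -18/31 ≈ -0.58065)
S(k) = -16*k/(3 + k) (S(k) = -8*(k + k)/(k + 3) = -8*2*k/(3 + k) = -16*k/(3 + k))
(T + S(t(Z)))² = (-18/31 - 16*(2 + (-21)²)/(3 + (2 + (-21)²)))² = (-18/31 - 16*(2 + 441)/(3 + (2 + 441)))² = (-18/31 - 16*443/(3 + 443))² = (-18/31 - 16*443/446)² = (-18/31 - 16*443*1/446)² = (-18/31 - 3544/223)² = (-113878/6913)² = 12968198884/47789569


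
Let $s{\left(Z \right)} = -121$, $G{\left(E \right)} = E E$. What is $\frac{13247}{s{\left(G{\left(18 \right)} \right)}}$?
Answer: $- \frac{13247}{121} \approx -109.48$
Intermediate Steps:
$G{\left(E \right)} = E^{2}$
$\frac{13247}{s{\left(G{\left(18 \right)} \right)}} = \frac{13247}{-121} = 13247 \left(- \frac{1}{121}\right) = - \frac{13247}{121}$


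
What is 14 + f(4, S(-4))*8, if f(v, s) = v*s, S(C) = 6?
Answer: 206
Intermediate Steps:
f(v, s) = s*v
14 + f(4, S(-4))*8 = 14 + (6*4)*8 = 14 + 24*8 = 14 + 192 = 206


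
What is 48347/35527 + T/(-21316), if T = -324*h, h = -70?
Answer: 56203073/189323383 ≈ 0.29686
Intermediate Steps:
T = 22680 (T = -324*(-70) = 22680)
48347/35527 + T/(-21316) = 48347/35527 + 22680/(-21316) = 48347*(1/35527) + 22680*(-1/21316) = 48347/35527 - 5670/5329 = 56203073/189323383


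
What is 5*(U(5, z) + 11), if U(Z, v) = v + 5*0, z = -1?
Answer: 50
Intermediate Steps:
U(Z, v) = v (U(Z, v) = v + 0 = v)
5*(U(5, z) + 11) = 5*(-1 + 11) = 5*10 = 50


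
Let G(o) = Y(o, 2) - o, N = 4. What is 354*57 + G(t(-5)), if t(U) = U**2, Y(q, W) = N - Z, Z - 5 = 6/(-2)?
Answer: 20155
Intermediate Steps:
Z = 2 (Z = 5 + 6/(-2) = 5 + 6*(-1/2) = 5 - 3 = 2)
Y(q, W) = 2 (Y(q, W) = 4 - 1*2 = 4 - 2 = 2)
G(o) = 2 - o
354*57 + G(t(-5)) = 354*57 + (2 - 1*(-5)**2) = 20178 + (2 - 1*25) = 20178 + (2 - 25) = 20178 - 23 = 20155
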